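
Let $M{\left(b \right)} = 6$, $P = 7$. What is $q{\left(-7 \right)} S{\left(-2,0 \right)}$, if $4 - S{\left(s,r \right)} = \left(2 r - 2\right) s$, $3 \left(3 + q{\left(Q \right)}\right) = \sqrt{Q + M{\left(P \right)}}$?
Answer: $0$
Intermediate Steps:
$q{\left(Q \right)} = -3 + \frac{\sqrt{6 + Q}}{3}$ ($q{\left(Q \right)} = -3 + \frac{\sqrt{Q + 6}}{3} = -3 + \frac{\sqrt{6 + Q}}{3}$)
$S{\left(s,r \right)} = 4 - s \left(-2 + 2 r\right)$ ($S{\left(s,r \right)} = 4 - \left(2 r - 2\right) s = 4 - \left(-2 + 2 r\right) s = 4 - s \left(-2 + 2 r\right)$)
$q{\left(-7 \right)} S{\left(-2,0 \right)} = \left(-3 + \frac{\sqrt{6 - 7}}{3}\right) \left(4 + 2 \left(-2\right) - 0 \left(-2\right)\right) = \left(-3 + \frac{\sqrt{-1}}{3}\right) \left(4 - 4 + 0\right) = \left(-3 + \frac{i}{3}\right) 0 = 0$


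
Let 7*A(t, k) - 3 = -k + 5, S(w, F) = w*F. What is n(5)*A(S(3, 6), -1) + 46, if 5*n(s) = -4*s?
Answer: 286/7 ≈ 40.857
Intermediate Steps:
n(s) = -4*s/5 (n(s) = (-4*s)/5 = -4*s/5)
S(w, F) = F*w
A(t, k) = 8/7 - k/7 (A(t, k) = 3/7 + (-k + 5)/7 = 3/7 + (5 - k)/7 = 3/7 + (5/7 - k/7) = 8/7 - k/7)
n(5)*A(S(3, 6), -1) + 46 = (-⅘*5)*(8/7 - ⅐*(-1)) + 46 = -4*(8/7 + ⅐) + 46 = -4*9/7 + 46 = -36/7 + 46 = 286/7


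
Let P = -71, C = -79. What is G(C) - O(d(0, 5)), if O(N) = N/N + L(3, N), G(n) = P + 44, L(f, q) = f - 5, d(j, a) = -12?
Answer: -26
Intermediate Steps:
L(f, q) = -5 + f
G(n) = -27 (G(n) = -71 + 44 = -27)
O(N) = -1 (O(N) = N/N + (-5 + 3) = 1 - 2 = -1)
G(C) - O(d(0, 5)) = -27 - 1*(-1) = -27 + 1 = -26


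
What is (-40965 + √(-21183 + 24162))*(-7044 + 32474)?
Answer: -1041739950 + 76290*√331 ≈ -1.0404e+9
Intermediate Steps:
(-40965 + √(-21183 + 24162))*(-7044 + 32474) = (-40965 + √2979)*25430 = (-40965 + 3*√331)*25430 = -1041739950 + 76290*√331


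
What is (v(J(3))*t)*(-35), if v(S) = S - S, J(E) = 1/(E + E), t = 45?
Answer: 0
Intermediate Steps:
J(E) = 1/(2*E)
v(S) = 0
(v(J(3))*t)*(-35) = (0*45)*(-35) = 0*(-35) = 0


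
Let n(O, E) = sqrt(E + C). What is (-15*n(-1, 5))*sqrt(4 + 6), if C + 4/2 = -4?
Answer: -15*I*sqrt(10) ≈ -47.434*I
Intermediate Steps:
C = -6 (C = -2 - 4 = -6)
n(O, E) = sqrt(-6 + E) (n(O, E) = sqrt(E - 6) = sqrt(-6 + E))
(-15*n(-1, 5))*sqrt(4 + 6) = (-15*sqrt(-6 + 5))*sqrt(4 + 6) = (-15*I)*sqrt(10) = -15*I*sqrt(10)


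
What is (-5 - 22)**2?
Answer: 729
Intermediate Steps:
(-5 - 22)**2 = (-27)**2 = 729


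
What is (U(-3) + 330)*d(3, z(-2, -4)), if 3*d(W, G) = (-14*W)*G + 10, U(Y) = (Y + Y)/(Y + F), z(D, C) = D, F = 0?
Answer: 31208/3 ≈ 10403.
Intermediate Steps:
U(Y) = 2 (U(Y) = (Y + Y)/(Y + 0) = (2*Y)/Y = 2)
d(W, G) = 10/3 - 14*G*W/3 (d(W, G) = ((-14*W)*G + 10)/3 = (-14*G*W + 10)/3 = (10 - 14*G*W)/3 = 10/3 - 14*G*W/3)
(U(-3) + 330)*d(3, z(-2, -4)) = (2 + 330)*(10/3 - 14/3*(-2)*3) = 332*(10/3 + 28) = 332*(94/3) = 31208/3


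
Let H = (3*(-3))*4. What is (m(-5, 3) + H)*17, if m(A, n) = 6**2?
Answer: 0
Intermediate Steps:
m(A, n) = 36
H = -36 (H = -9*4 = -36)
(m(-5, 3) + H)*17 = (36 - 36)*17 = 0*17 = 0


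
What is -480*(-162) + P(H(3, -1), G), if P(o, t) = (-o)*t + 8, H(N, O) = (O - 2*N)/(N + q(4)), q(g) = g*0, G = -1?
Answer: 233297/3 ≈ 77766.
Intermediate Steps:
q(g) = 0
H(N, O) = (O - 2*N)/N (H(N, O) = (O - 2*N)/(N + 0) = (O - 2*N)/N)
P(o, t) = 8 - o*t (P(o, t) = -o*t + 8 = 8 - o*t)
-480*(-162) + P(H(3, -1), G) = -480*(-162) + (8 - 1*(-2 - 1/3)*(-1)) = 77760 + (8 - 1*(-2 - 1*⅓)*(-1)) = 77760 + (8 - 1*(-2 - ⅓)*(-1)) = 77760 + (8 - 1*(-7/3)*(-1)) = 77760 + (8 - 7/3) = 77760 + 17/3 = 233297/3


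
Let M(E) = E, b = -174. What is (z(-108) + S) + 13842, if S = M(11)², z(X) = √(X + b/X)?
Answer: 13963 + I*√3830/6 ≈ 13963.0 + 10.314*I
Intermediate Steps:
z(X) = √(X - 174/X)
S = 121 (S = 11² = 121)
(z(-108) + S) + 13842 = (√(-108 - 174/(-108)) + 121) + 13842 = (√(-108 - 174*(-1/108)) + 121) + 13842 = (√(-108 + 29/18) + 121) + 13842 = (√(-1915/18) + 121) + 13842 = (I*√3830/6 + 121) + 13842 = (121 + I*√3830/6) + 13842 = 13963 + I*√3830/6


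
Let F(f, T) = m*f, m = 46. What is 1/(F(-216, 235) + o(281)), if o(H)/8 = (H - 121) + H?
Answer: -1/6408 ≈ -0.00015605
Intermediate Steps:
o(H) = -968 + 16*H (o(H) = 8*((H - 121) + H) = 8*((-121 + H) + H) = 8*(-121 + 2*H) = -968 + 16*H)
F(f, T) = 46*f
1/(F(-216, 235) + o(281)) = 1/(46*(-216) + (-968 + 16*281)) = 1/(-9936 + (-968 + 4496)) = 1/(-9936 + 3528) = 1/(-6408) = -1/6408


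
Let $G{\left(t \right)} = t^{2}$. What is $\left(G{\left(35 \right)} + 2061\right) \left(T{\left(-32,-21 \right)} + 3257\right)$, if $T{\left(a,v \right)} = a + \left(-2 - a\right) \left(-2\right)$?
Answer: $10400190$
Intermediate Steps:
$T{\left(a,v \right)} = 4 + 3 a$ ($T{\left(a,v \right)} = a + \left(4 + 2 a\right) = 4 + 3 a$)
$\left(G{\left(35 \right)} + 2061\right) \left(T{\left(-32,-21 \right)} + 3257\right) = \left(35^{2} + 2061\right) \left(\left(4 + 3 \left(-32\right)\right) + 3257\right) = \left(1225 + 2061\right) \left(\left(4 - 96\right) + 3257\right) = 3286 \left(-92 + 3257\right) = 3286 \cdot 3165 = 10400190$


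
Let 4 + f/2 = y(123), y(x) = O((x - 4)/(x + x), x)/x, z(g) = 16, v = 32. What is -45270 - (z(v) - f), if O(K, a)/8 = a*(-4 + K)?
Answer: -5578082/123 ≈ -45350.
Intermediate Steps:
O(K, a) = 8*a*(-4 + K) (O(K, a) = 8*(a*(-4 + K)) = 8*a*(-4 + K))
y(x) = -32 + 4*(-4 + x)/x (y(x) = (8*x*(-4 + (x - 4)/(x + x)))/x = (8*x*(-4 + (-4 + x)/((2*x))))/x = (8*x*(-4 + (-4 + x)*(1/(2*x))))/x = (8*x*(-4 + (-4 + x)/(2*x)))/x = -32 + 4*(-4 + x)/x)
f = -7904/123 (f = -8 + 2*(-28 - 16/123) = -8 + 2*(-3460/123) = -8 - 6920/123 = -7904/123 ≈ -64.260)
-45270 - (z(v) - f) = -45270 - (16 - 1*(-7904/123)) = -45270 - (16 + 7904/123) = -45270 - 1*9872/123 = -45270 - 9872/123 = -5578082/123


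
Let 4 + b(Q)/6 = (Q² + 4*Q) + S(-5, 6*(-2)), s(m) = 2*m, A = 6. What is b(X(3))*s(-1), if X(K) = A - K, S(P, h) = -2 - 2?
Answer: -156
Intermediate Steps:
S(P, h) = -4
X(K) = 6 - K
b(Q) = -48 + 6*Q² + 24*Q (b(Q) = -24 + 6*((Q² + 4*Q) - 4) = -24 + 6*(-4 + Q² + 4*Q) = -24 + (-24 + 6*Q² + 24*Q) = -48 + 6*Q² + 24*Q)
b(X(3))*s(-1) = (-48 + 6*(6 - 1*3)² + 24*(6 - 1*3))*(2*(-1)) = (-48 + 6*(6 - 3)² + 24*(6 - 3))*(-2) = (-48 + 6*3² + 24*3)*(-2) = (-48 + 6*9 + 72)*(-2) = (-48 + 54 + 72)*(-2) = 78*(-2) = -156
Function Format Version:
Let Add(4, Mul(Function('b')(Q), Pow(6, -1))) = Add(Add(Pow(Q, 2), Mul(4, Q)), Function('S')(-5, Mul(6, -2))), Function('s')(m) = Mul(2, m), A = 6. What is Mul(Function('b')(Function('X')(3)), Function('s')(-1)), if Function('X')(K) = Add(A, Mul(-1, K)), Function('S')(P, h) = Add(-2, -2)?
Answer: -156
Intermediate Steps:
Function('S')(P, h) = -4
Function('X')(K) = Add(6, Mul(-1, K))
Function('b')(Q) = Add(-48, Mul(6, Pow(Q, 2)), Mul(24, Q)) (Function('b')(Q) = Add(-24, Mul(6, Add(Add(Pow(Q, 2), Mul(4, Q)), -4))) = Add(-24, Mul(6, Add(-4, Pow(Q, 2), Mul(4, Q)))) = Add(-24, Add(-24, Mul(6, Pow(Q, 2)), Mul(24, Q))) = Add(-48, Mul(6, Pow(Q, 2)), Mul(24, Q)))
Mul(Function('b')(Function('X')(3)), Function('s')(-1)) = Mul(Add(-48, Mul(6, Pow(Add(6, Mul(-1, 3)), 2)), Mul(24, Add(6, Mul(-1, 3)))), Mul(2, -1)) = Mul(Add(-48, Mul(6, Pow(Add(6, -3), 2)), Mul(24, Add(6, -3))), -2) = Mul(Add(-48, Mul(6, Pow(3, 2)), Mul(24, 3)), -2) = Mul(Add(-48, Mul(6, 9), 72), -2) = Mul(Add(-48, 54, 72), -2) = Mul(78, -2) = -156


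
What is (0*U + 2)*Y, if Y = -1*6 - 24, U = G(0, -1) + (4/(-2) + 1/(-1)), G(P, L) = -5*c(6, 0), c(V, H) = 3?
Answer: -60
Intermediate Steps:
G(P, L) = -15 (G(P, L) = -5*3 = -15)
U = -18 (U = -15 + (4/(-2) + 1/(-1)) = -15 + (4*(-1/2) + 1*(-1)) = -15 + (-2 - 1) = -15 - 3 = -18)
Y = -30 (Y = -6 - 24 = -30)
(0*U + 2)*Y = (0*(-18) + 2)*(-30) = (0 + 2)*(-30) = 2*(-30) = -60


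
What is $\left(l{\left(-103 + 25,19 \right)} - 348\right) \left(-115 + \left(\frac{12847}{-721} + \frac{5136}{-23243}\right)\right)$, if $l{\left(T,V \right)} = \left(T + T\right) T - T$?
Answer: $- \frac{26526581743356}{16758203} \approx -1.5829 \cdot 10^{6}$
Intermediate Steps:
$l{\left(T,V \right)} = - T + 2 T^{2}$ ($l{\left(T,V \right)} = 2 T T - T = 2 T^{2} - T = - T + 2 T^{2}$)
$\left(l{\left(-103 + 25,19 \right)} - 348\right) \left(-115 + \left(\frac{12847}{-721} + \frac{5136}{-23243}\right)\right) = \left(\left(-103 + 25\right) \left(-1 + 2 \left(-103 + 25\right)\right) - 348\right) \left(-115 + \left(\frac{12847}{-721} + \frac{5136}{-23243}\right)\right) = \left(- 78 \left(-1 + 2 \left(-78\right)\right) - 348\right) \left(-115 + \left(12847 \left(- \frac{1}{721}\right) + 5136 \left(- \frac{1}{23243}\right)\right)\right) = \left(- 78 \left(-1 - 156\right) - 348\right) \left(-115 - \frac{302305877}{16758203}\right) = \left(\left(-78\right) \left(-157\right) - 348\right) \left(-115 - \frac{302305877}{16758203}\right) = \left(12246 - 348\right) \left(- \frac{2229499222}{16758203}\right) = 11898 \left(- \frac{2229499222}{16758203}\right) = - \frac{26526581743356}{16758203}$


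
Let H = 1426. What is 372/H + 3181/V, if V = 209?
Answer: 74417/4807 ≈ 15.481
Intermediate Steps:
372/H + 3181/V = 372/1426 + 3181/209 = 372*(1/1426) + 3181*(1/209) = 6/23 + 3181/209 = 74417/4807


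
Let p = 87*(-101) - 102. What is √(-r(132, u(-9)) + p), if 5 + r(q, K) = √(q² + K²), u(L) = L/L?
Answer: √(-8884 - 5*√697) ≈ 94.953*I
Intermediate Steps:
u(L) = 1
r(q, K) = -5 + √(K² + q²) (r(q, K) = -5 + √(q² + K²) = -5 + √(K² + q²))
p = -8889 (p = -8787 - 102 = -8889)
√(-r(132, u(-9)) + p) = √(-(-5 + √(1² + 132²)) - 8889) = √(-(-5 + √(1 + 17424)) - 8889) = √(-(-5 + √17425) - 8889) = √(-(-5 + 5*√697) - 8889) = √((5 - 5*√697) - 8889) = √(-8884 - 5*√697)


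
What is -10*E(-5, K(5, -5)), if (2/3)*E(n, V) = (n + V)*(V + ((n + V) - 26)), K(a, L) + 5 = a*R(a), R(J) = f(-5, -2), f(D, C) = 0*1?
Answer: -6150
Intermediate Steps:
f(D, C) = 0
R(J) = 0
K(a, L) = -5 (K(a, L) = -5 + a*0 = -5 + 0 = -5)
E(n, V) = 3*(V + n)*(-26 + n + 2*V)/2 (E(n, V) = 3*((n + V)*(V + ((n + V) - 26)))/2 = 3*((V + n)*(V + ((V + n) - 26)))/2 = 3*((V + n)*(V + (-26 + V + n)))/2 = 3*((V + n)*(-26 + n + 2*V))/2 = 3*(V + n)*(-26 + n + 2*V)/2)
-10*E(-5, K(5, -5)) = -10*(-39*(-5) - 39*(-5) + 3*(-5)**2 + (3/2)*(-5)**2 + (9/2)*(-5)*(-5)) = -10*(195 + 195 + 3*25 + (3/2)*25 + 225/2) = -10*(195 + 195 + 75 + 75/2 + 225/2) = -10*615 = -6150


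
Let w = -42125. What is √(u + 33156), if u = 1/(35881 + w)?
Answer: √323167684343/3122 ≈ 182.09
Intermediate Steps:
u = -1/6244 (u = 1/(35881 - 42125) = 1/(-6244) = -1/6244 ≈ -0.00016015)
√(u + 33156) = √(-1/6244 + 33156) = √(207026063/6244) = √323167684343/3122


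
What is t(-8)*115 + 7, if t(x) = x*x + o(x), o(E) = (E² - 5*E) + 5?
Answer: 19902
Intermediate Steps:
o(E) = 5 + E² - 5*E
t(x) = 5 - 5*x + 2*x² (t(x) = x*x + (5 + x² - 5*x) = x² + (5 + x² - 5*x) = 5 - 5*x + 2*x²)
t(-8)*115 + 7 = (5 - 5*(-8) + 2*(-8)²)*115 + 7 = (5 + 40 + 2*64)*115 + 7 = (5 + 40 + 128)*115 + 7 = 173*115 + 7 = 19895 + 7 = 19902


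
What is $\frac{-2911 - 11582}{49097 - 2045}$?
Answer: $- \frac{4831}{15684} \approx -0.30802$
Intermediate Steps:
$\frac{-2911 - 11582}{49097 - 2045} = - \frac{14493}{47052} = \left(-14493\right) \frac{1}{47052} = - \frac{4831}{15684}$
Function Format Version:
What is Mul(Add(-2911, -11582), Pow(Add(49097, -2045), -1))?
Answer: Rational(-4831, 15684) ≈ -0.30802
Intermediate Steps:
Mul(Add(-2911, -11582), Pow(Add(49097, -2045), -1)) = Mul(-14493, Pow(47052, -1)) = Mul(-14493, Rational(1, 47052)) = Rational(-4831, 15684)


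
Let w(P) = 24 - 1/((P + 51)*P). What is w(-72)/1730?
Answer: 36287/2615760 ≈ 0.013872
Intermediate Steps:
w(P) = 24 - 1/(P*(51 + P)) (w(P) = 24 - 1/((51 + P)*P) = 24 - 1/(P*(51 + P)))
w(-72)/1730 = ((-1 + 24*(-72)**2 + 1224*(-72))/((-72)*(51 - 72)))/1730 = -1/72*(-1 + 24*5184 - 88128)/(-21)*(1/1730) = -1/72*(-1/21)*(-1 + 124416 - 88128)*(1/1730) = -1/72*(-1/21)*36287*(1/1730) = (36287/1512)*(1/1730) = 36287/2615760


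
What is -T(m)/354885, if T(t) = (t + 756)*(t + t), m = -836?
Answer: -26752/70977 ≈ -0.37691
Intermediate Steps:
T(t) = 2*t*(756 + t) (T(t) = (756 + t)*(2*t) = 2*t*(756 + t))
-T(m)/354885 = -2*(-836)*(756 - 836)/354885 = -2*(-836)*(-80)/354885 = -133760/354885 = -1*26752/70977 = -26752/70977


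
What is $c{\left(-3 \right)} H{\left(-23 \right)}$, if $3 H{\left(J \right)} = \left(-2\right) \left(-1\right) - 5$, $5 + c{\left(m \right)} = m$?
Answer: $8$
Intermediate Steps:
$c{\left(m \right)} = -5 + m$
$H{\left(J \right)} = -1$ ($H{\left(J \right)} = \frac{\left(-2\right) \left(-1\right) - 5}{3} = \frac{2 - 5}{3} = \frac{1}{3} \left(-3\right) = -1$)
$c{\left(-3 \right)} H{\left(-23 \right)} = \left(-5 - 3\right) \left(-1\right) = \left(-8\right) \left(-1\right) = 8$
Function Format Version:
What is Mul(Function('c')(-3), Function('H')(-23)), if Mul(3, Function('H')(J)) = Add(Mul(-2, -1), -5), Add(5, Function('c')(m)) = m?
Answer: 8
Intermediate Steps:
Function('c')(m) = Add(-5, m)
Function('H')(J) = -1 (Function('H')(J) = Mul(Rational(1, 3), Add(Mul(-2, -1), -5)) = Mul(Rational(1, 3), Add(2, -5)) = Mul(Rational(1, 3), -3) = -1)
Mul(Function('c')(-3), Function('H')(-23)) = Mul(Add(-5, -3), -1) = Mul(-8, -1) = 8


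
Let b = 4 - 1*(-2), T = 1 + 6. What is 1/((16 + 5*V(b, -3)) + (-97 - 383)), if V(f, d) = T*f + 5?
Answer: -1/229 ≈ -0.0043668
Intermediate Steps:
T = 7
b = 6 (b = 4 + 2 = 6)
V(f, d) = 5 + 7*f (V(f, d) = 7*f + 5 = 5 + 7*f)
1/((16 + 5*V(b, -3)) + (-97 - 383)) = 1/((16 + 5*(5 + 7*6)) + (-97 - 383)) = 1/((16 + 5*(5 + 42)) - 480) = 1/((16 + 5*47) - 480) = 1/((16 + 235) - 480) = 1/(251 - 480) = 1/(-229) = -1/229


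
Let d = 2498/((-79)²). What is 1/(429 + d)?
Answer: 6241/2679887 ≈ 0.0023288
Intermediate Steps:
d = 2498/6241 ≈ 0.40026
1/(429 + d) = 1/(429 + 2498/6241) = 1/(2679887/6241) = 6241/2679887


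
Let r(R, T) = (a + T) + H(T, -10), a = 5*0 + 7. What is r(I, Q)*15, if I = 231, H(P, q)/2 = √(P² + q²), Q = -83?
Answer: -1140 + 30*√6989 ≈ 1368.0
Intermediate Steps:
H(P, q) = 2*√(P² + q²)
a = 7 (a = 0 + 7 = 7)
r(R, T) = 7 + T + 2*√(100 + T²) (r(R, T) = (7 + T) + 2*√(T² + (-10)²) = (7 + T) + 2*√(T² + 100) = (7 + T) + 2*√(100 + T²) = 7 + T + 2*√(100 + T²))
r(I, Q)*15 = (7 - 83 + 2*√(100 + (-83)²))*15 = (7 - 83 + 2*√(100 + 6889))*15 = (7 - 83 + 2*√6989)*15 = (-76 + 2*√6989)*15 = -1140 + 30*√6989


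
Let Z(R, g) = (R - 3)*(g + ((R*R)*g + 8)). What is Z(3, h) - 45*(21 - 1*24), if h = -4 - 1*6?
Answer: 135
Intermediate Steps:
h = -10 (h = -4 - 6 = -10)
Z(R, g) = (-3 + R)*(8 + g + g*R**2) (Z(R, g) = (-3 + R)*(g + (R**2*g + 8)) = (-3 + R)*(g + (g*R**2 + 8)) = (-3 + R)*(g + (8 + g*R**2)) = (-3 + R)*(8 + g + g*R**2))
Z(3, h) - 45*(21 - 1*24) = (-24 - 3*(-10) + 8*3 + 3*(-10) - 10*3**3 - 3*(-10)*3**2) - 45*(21 - 1*24) = (-24 + 30 + 24 - 30 - 10*27 - 3*(-10)*9) - 45*(21 - 24) = (-24 + 30 + 24 - 30 - 270 + 270) - 45*(-3) = 0 + 135 = 135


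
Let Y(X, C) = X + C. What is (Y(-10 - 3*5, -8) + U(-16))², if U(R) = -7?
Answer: 1600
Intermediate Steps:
Y(X, C) = C + X
(Y(-10 - 3*5, -8) + U(-16))² = ((-8 + (-10 - 3*5)) - 7)² = ((-8 + (-10 - 15)) - 7)² = ((-8 - 25) - 7)² = (-33 - 7)² = (-40)² = 1600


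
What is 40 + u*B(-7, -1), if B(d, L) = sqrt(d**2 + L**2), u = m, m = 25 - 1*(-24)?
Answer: 40 + 245*sqrt(2) ≈ 386.48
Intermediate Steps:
m = 49 (m = 25 + 24 = 49)
u = 49
B(d, L) = sqrt(L**2 + d**2)
40 + u*B(-7, -1) = 40 + 49*sqrt((-1)**2 + (-7)**2) = 40 + 49*sqrt(1 + 49) = 40 + 49*sqrt(50) = 40 + 49*(5*sqrt(2)) = 40 + 245*sqrt(2)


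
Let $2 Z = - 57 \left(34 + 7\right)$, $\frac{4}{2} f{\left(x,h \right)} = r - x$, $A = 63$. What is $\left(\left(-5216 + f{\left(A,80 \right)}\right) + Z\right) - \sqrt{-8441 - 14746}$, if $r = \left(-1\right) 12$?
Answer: $-6422 - i \sqrt{23187} \approx -6422.0 - 152.27 i$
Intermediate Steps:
$r = -12$
$f{\left(x,h \right)} = -6 - \frac{x}{2}$ ($f{\left(x,h \right)} = \frac{-12 - x}{2} = -6 - \frac{x}{2}$)
$Z = - \frac{2337}{2}$ ($Z = \frac{\left(-57\right) \left(34 + 7\right)}{2} = \frac{\left(-57\right) 41}{2} = \frac{1}{2} \left(-2337\right) = - \frac{2337}{2} \approx -1168.5$)
$\left(\left(-5216 + f{\left(A,80 \right)}\right) + Z\right) - \sqrt{-8441 - 14746} = \left(\left(-5216 - \frac{75}{2}\right) - \frac{2337}{2}\right) - \sqrt{-8441 - 14746} = \left(\left(-5216 - \frac{75}{2}\right) - \frac{2337}{2}\right) - \sqrt{-23187} = \left(\left(-5216 - \frac{75}{2}\right) - \frac{2337}{2}\right) - i \sqrt{23187} = \left(- \frac{10507}{2} - \frac{2337}{2}\right) - i \sqrt{23187} = -6422 - i \sqrt{23187}$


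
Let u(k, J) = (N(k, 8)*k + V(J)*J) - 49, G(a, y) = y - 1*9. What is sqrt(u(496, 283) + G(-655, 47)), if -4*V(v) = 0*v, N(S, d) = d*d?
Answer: sqrt(31733) ≈ 178.14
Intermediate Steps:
N(S, d) = d**2
G(a, y) = -9 + y (G(a, y) = y - 9 = -9 + y)
V(v) = 0 (V(v) = -0*v = -1/4*0 = 0)
u(k, J) = -49 + 64*k (u(k, J) = (8**2*k + 0*J) - 49 = (64*k + 0) - 49 = 64*k - 49 = -49 + 64*k)
sqrt(u(496, 283) + G(-655, 47)) = sqrt((-49 + 64*496) + (-9 + 47)) = sqrt((-49 + 31744) + 38) = sqrt(31695 + 38) = sqrt(31733)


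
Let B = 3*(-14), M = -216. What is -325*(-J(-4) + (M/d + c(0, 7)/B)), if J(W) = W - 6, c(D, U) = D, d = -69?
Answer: -98150/23 ≈ -4267.4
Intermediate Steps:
J(W) = -6 + W
B = -42
-325*(-J(-4) + (M/d + c(0, 7)/B)) = -325*(-(-6 - 4) + (-216/(-69) + 0/(-42))) = -325*(-1*(-10) + (-216*(-1/69) + 0*(-1/42))) = -325*(10 + (72/23 + 0)) = -325*(10 + 72/23) = -325*302/23 = -98150/23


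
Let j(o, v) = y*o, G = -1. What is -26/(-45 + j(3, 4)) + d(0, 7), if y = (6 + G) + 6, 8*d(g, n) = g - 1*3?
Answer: 43/24 ≈ 1.7917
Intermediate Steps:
d(g, n) = -3/8 + g/8 (d(g, n) = (g - 1*3)/8 = (g - 3)/8 = (-3 + g)/8 = -3/8 + g/8)
y = 11 (y = (6 - 1) + 6 = 5 + 6 = 11)
j(o, v) = 11*o
-26/(-45 + j(3, 4)) + d(0, 7) = -26/(-45 + 11*3) + (-3/8 + (⅛)*0) = -26/(-45 + 33) + (-3/8 + 0) = -26/(-12) - 3/8 = -26*(-1/12) - 3/8 = 13/6 - 3/8 = 43/24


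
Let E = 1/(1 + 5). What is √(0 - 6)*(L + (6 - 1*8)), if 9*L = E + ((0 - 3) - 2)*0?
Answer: -107*I*√6/54 ≈ -4.8536*I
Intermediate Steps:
E = ⅙ (E = 1/6 = ⅙ ≈ 0.16667)
L = 1/54 (L = (⅙ + ((0 - 3) - 2)*0)/9 = (⅙ + (-3 - 2)*0)/9 = (⅙ - 5*0)/9 = (⅙ + 0)/9 = (⅑)*(⅙) = 1/54 ≈ 0.018519)
√(0 - 6)*(L + (6 - 1*8)) = √(0 - 6)*(1/54 + (6 - 1*8)) = √(-6)*(1/54 + (6 - 8)) = (I*√6)*(1/54 - 2) = (I*√6)*(-107/54) = -107*I*√6/54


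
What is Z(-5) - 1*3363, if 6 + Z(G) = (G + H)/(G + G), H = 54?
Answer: -33739/10 ≈ -3373.9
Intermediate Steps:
Z(G) = -6 + (54 + G)/(2*G) (Z(G) = -6 + (G + 54)/(G + G) = -6 + (54 + G)/((2*G)) = -6 + (54 + G)*(1/(2*G)) = -6 + (54 + G)/(2*G))
Z(-5) - 1*3363 = (-11/2 + 27/(-5)) - 1*3363 = (-11/2 + 27*(-1/5)) - 3363 = (-11/2 - 27/5) - 3363 = -109/10 - 3363 = -33739/10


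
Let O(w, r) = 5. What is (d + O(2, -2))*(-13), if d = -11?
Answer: 78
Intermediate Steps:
(d + O(2, -2))*(-13) = (-11 + 5)*(-13) = -6*(-13) = 78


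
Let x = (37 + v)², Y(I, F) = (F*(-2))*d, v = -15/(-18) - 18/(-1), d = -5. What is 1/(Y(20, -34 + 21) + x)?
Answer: 36/107545 ≈ 0.00033474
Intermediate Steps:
v = 113/6 (v = -15*(-1/18) - 18*(-1) = ⅚ + 18 = 113/6 ≈ 18.833)
Y(I, F) = 10*F (Y(I, F) = (F*(-2))*(-5) = -2*F*(-5) = 10*F)
x = 112225/36 (x = (37 + 113/6)² = (335/6)² = 112225/36 ≈ 3117.4)
1/(Y(20, -34 + 21) + x) = 1/(10*(-34 + 21) + 112225/36) = 1/(10*(-13) + 112225/36) = 1/(-130 + 112225/36) = 1/(107545/36) = 36/107545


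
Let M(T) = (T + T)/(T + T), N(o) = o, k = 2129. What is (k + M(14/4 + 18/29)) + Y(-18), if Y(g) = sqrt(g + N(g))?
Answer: 2130 + 6*I ≈ 2130.0 + 6.0*I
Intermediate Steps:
Y(g) = sqrt(2)*sqrt(g) (Y(g) = sqrt(g + g) = sqrt(2*g) = sqrt(2)*sqrt(g))
M(T) = 1 (M(T) = (2*T)/((2*T)) = (2*T)*(1/(2*T)) = 1)
(k + M(14/4 + 18/29)) + Y(-18) = (2129 + 1) + sqrt(2)*sqrt(-18) = 2130 + sqrt(2)*(3*I*sqrt(2)) = 2130 + 6*I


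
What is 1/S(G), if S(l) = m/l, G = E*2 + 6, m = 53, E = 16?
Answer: 38/53 ≈ 0.71698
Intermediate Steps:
G = 38 (G = 16*2 + 6 = 32 + 6 = 38)
S(l) = 53/l
1/S(G) = 1/(53/38) = 38/53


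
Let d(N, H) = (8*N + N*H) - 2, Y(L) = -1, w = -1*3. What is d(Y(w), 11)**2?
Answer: 441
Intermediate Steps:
w = -3
d(N, H) = -2 + 8*N + H*N (d(N, H) = (8*N + H*N) - 2 = -2 + 8*N + H*N)
d(Y(w), 11)**2 = (-2 + 8*(-1) + 11*(-1))**2 = (-2 - 8 - 11)**2 = (-21)**2 = 441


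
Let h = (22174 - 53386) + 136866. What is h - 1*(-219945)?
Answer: 325599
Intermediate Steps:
h = 105654 (h = -31212 + 136866 = 105654)
h - 1*(-219945) = 105654 - 1*(-219945) = 105654 + 219945 = 325599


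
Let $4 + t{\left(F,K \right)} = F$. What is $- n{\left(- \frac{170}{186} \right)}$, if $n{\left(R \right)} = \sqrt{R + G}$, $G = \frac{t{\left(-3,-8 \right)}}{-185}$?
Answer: $- \frac{i \sqrt{259348170}}{17205} \approx - 0.93602 i$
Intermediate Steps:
$t{\left(F,K \right)} = -4 + F$
$G = \frac{7}{185}$ ($G = \frac{-4 - 3}{-185} = \left(-7\right) \left(- \frac{1}{185}\right) = \frac{7}{185} \approx 0.037838$)
$n{\left(R \right)} = \sqrt{\frac{7}{185} + R}$ ($n{\left(R \right)} = \sqrt{R + \frac{7}{185}} = \sqrt{\frac{7}{185} + R}$)
$- n{\left(- \frac{170}{186} \right)} = - \frac{\sqrt{1295 + 34225 \left(- \frac{170}{186}\right)}}{185} = - \frac{\sqrt{1295 + 34225 \left(\left(-170\right) \frac{1}{186}\right)}}{185} = - \frac{\sqrt{1295 + 34225 \left(- \frac{85}{93}\right)}}{185} = - \frac{\sqrt{1295 - \frac{2909125}{93}}}{185} = - \frac{\sqrt{- \frac{2788690}{93}}}{185} = - \frac{\frac{1}{93} i \sqrt{259348170}}{185} = - \frac{i \sqrt{259348170}}{17205}$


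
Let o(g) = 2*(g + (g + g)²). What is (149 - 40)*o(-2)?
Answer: 3052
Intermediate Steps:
o(g) = 2*g + 8*g² (o(g) = 2*(g + (2*g)²) = 2*(g + 4*g²) = 2*g + 8*g²)
(149 - 40)*o(-2) = (149 - 40)*(2*(-2)*(1 + 4*(-2))) = 109*(2*(-2)*(1 - 8)) = 109*(2*(-2)*(-7)) = 109*28 = 3052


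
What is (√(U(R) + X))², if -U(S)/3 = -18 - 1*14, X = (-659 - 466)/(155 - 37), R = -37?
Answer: 10203/118 ≈ 86.466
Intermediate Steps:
X = -1125/118 ≈ -9.5339
U(S) = 96 (U(S) = -3*(-18 - 1*14) = -3*(-18 - 14) = -3*(-32) = 96)
(√(U(R) + X))² = (√(96 - 1125/118))² = (√(10203/118))² = (√1203954/118)² = 10203/118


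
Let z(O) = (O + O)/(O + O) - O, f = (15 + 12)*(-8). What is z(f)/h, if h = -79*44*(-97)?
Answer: 217/337172 ≈ 0.00064359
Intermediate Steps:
f = -216 (f = 27*(-8) = -216)
h = 337172 (h = -3476*(-97) = 337172)
z(O) = 1 - O (z(O) = (2*O)/((2*O)) - O = (2*O)*(1/(2*O)) - O = 1 - O)
z(f)/h = (1 - 1*(-216))/337172 = (1 + 216)*(1/337172) = 217*(1/337172) = 217/337172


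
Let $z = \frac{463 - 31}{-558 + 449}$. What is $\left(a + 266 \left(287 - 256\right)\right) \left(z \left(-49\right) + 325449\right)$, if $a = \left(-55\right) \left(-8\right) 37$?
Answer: $\frac{870553043334}{109} \approx 7.9867 \cdot 10^{9}$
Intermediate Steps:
$z = - \frac{432}{109}$ ($z = \frac{432}{-109} = 432 \left(- \frac{1}{109}\right) = - \frac{432}{109} \approx -3.9633$)
$a = 16280$ ($a = 440 \cdot 37 = 16280$)
$\left(a + 266 \left(287 - 256\right)\right) \left(z \left(-49\right) + 325449\right) = \left(16280 + 266 \left(287 - 256\right)\right) \left(\left(- \frac{432}{109}\right) \left(-49\right) + 325449\right) = \left(16280 + 266 \cdot 31\right) \left(\frac{21168}{109} + 325449\right) = \left(16280 + 8246\right) \frac{35495109}{109} = 24526 \cdot \frac{35495109}{109} = \frac{870553043334}{109}$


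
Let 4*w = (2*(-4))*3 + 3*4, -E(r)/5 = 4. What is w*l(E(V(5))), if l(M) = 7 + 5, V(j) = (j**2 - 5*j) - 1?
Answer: -36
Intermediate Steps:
V(j) = -1 + j**2 - 5*j
E(r) = -20 (E(r) = -5*4 = -20)
l(M) = 12
w = -3 (w = ((2*(-4))*3 + 3*4)/4 = (-8*3 + 12)/4 = (-24 + 12)/4 = (1/4)*(-12) = -3)
w*l(E(V(5))) = -3*12 = -36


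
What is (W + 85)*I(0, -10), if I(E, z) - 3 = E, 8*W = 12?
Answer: 519/2 ≈ 259.50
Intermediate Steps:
W = 3/2 (W = (1/8)*12 = 3/2 ≈ 1.5000)
I(E, z) = 3 + E
(W + 85)*I(0, -10) = (3/2 + 85)*(3 + 0) = (173/2)*3 = 519/2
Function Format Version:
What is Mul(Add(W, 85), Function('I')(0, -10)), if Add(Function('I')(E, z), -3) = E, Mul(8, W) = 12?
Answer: Rational(519, 2) ≈ 259.50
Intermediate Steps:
W = Rational(3, 2) (W = Mul(Rational(1, 8), 12) = Rational(3, 2) ≈ 1.5000)
Function('I')(E, z) = Add(3, E)
Mul(Add(W, 85), Function('I')(0, -10)) = Mul(Add(Rational(3, 2), 85), Add(3, 0)) = Mul(Rational(173, 2), 3) = Rational(519, 2)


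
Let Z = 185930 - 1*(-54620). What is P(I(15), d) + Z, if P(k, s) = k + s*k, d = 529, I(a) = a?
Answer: 248500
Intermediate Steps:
Z = 240550 (Z = 185930 + 54620 = 240550)
P(k, s) = k + k*s
P(I(15), d) + Z = 15*(1 + 529) + 240550 = 15*530 + 240550 = 7950 + 240550 = 248500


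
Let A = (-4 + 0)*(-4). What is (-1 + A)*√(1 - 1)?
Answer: 0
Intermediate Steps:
A = 16 (A = -4*(-4) = 16)
(-1 + A)*√(1 - 1) = (-1 + 16)*√(1 - 1) = 15*√0 = 15*0 = 0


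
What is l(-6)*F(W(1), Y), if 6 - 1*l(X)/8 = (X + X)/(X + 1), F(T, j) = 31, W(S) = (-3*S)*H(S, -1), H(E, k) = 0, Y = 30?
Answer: 4464/5 ≈ 892.80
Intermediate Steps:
W(S) = 0 (W(S) = -3*S*0 = 0)
l(X) = 48 - 16*X/(1 + X) (l(X) = 48 - 8*(X + X)/(X + 1) = 48 - 8*2*X/(1 + X) = 48 - 16*X/(1 + X))
l(-6)*F(W(1), Y) = (16*(3 + 2*(-6))/(1 - 6))*31 = (16*(3 - 12)/(-5))*31 = (16*(-⅕)*(-9))*31 = (144/5)*31 = 4464/5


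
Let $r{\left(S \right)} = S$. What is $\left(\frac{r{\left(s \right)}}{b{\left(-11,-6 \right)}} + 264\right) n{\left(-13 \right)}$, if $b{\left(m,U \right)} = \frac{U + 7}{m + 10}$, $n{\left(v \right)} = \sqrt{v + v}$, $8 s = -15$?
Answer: $\frac{2127 i \sqrt{26}}{8} \approx 1355.7 i$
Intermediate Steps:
$s = - \frac{15}{8}$ ($s = \frac{1}{8} \left(-15\right) = - \frac{15}{8} \approx -1.875$)
$n{\left(v \right)} = \sqrt{2} \sqrt{v}$ ($n{\left(v \right)} = \sqrt{2 v} = \sqrt{2} \sqrt{v}$)
$b{\left(m,U \right)} = \frac{7 + U}{10 + m}$
$\left(\frac{r{\left(s \right)}}{b{\left(-11,-6 \right)}} + 264\right) n{\left(-13 \right)} = \left(- \frac{15}{8 \frac{7 - 6}{10 - 11}} + 264\right) \sqrt{2} \sqrt{-13} = \left(- \frac{15}{8 \frac{1}{-1} \cdot 1} + 264\right) \sqrt{2} i \sqrt{13} = \left(- \frac{15}{8 \left(\left(-1\right) 1\right)} + 264\right) i \sqrt{26} = \left(- \frac{15}{8 \left(-1\right)} + 264\right) i \sqrt{26} = \left(\left(- \frac{15}{8}\right) \left(-1\right) + 264\right) i \sqrt{26} = \left(\frac{15}{8} + 264\right) i \sqrt{26} = \frac{2127 i \sqrt{26}}{8}$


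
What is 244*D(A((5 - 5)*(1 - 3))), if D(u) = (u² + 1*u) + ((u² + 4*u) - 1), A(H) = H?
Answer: -244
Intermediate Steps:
D(u) = -1 + 2*u² + 5*u (D(u) = (u² + u) + (-1 + u² + 4*u) = (u + u²) + (-1 + u² + 4*u) = -1 + 2*u² + 5*u)
244*D(A((5 - 5)*(1 - 3))) = 244*(-1 + 2*((5 - 5)*(1 - 3))² + 5*((5 - 5)*(1 - 3))) = 244*(-1 + 2*(0*(-2))² + 5*(0*(-2))) = 244*(-1 + 2*0² + 5*0) = 244*(-1 + 2*0 + 0) = 244*(-1 + 0 + 0) = 244*(-1) = -244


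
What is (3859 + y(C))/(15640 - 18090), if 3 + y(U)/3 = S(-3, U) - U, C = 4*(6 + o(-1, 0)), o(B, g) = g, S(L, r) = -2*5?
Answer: -1874/1225 ≈ -1.5298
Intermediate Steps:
S(L, r) = -10
C = 24 (C = 4*(6 + 0) = 4*6 = 24)
y(U) = -39 - 3*U (y(U) = -9 + 3*(-10 - U) = -9 + (-30 - 3*U) = -39 - 3*U)
(3859 + y(C))/(15640 - 18090) = (3859 + (-39 - 3*24))/(15640 - 18090) = (3859 + (-39 - 72))/(-2450) = (3859 - 111)*(-1/2450) = 3748*(-1/2450) = -1874/1225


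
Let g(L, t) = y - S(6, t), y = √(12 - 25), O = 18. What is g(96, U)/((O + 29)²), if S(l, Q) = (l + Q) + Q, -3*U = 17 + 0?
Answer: 16/6627 + I*√13/2209 ≈ 0.0024144 + 0.0016322*I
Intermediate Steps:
U = -17/3 (U = -(17 + 0)/3 = -⅓*17 = -17/3 ≈ -5.6667)
S(l, Q) = l + 2*Q (S(l, Q) = (Q + l) + Q = l + 2*Q)
y = I*√13 (y = √(-13) = I*√13 ≈ 3.6056*I)
g(L, t) = -6 - 2*t + I*√13 (g(L, t) = I*√13 - (6 + 2*t) = I*√13 + (-6 - 2*t) = -6 - 2*t + I*√13)
g(96, U)/((O + 29)²) = (-6 - 2*(-17/3) + I*√13)/((18 + 29)²) = (-6 + 34/3 + I*√13)/(47²) = (16/3 + I*√13)/2209 = (16/3 + I*√13)*(1/2209) = 16/6627 + I*√13/2209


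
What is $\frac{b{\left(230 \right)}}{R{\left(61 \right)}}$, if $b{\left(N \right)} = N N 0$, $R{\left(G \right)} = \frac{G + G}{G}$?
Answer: $0$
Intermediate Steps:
$R{\left(G \right)} = 2$ ($R{\left(G \right)} = \frac{2 G}{G} = 2$)
$b{\left(N \right)} = 0$ ($b{\left(N \right)} = N^{2} \cdot 0 = 0$)
$\frac{b{\left(230 \right)}}{R{\left(61 \right)}} = \frac{0}{2} = 0 \cdot \frac{1}{2} = 0$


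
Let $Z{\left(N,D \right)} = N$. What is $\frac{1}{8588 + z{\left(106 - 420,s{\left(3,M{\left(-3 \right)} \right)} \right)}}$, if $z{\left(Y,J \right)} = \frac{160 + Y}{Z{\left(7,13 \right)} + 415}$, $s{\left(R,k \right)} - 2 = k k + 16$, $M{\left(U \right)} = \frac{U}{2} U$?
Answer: $\frac{211}{1811991} \approx 0.00011645$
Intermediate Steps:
$M{\left(U \right)} = \frac{U^{2}}{2}$ ($M{\left(U \right)} = U \frac{1}{2} U = \frac{U}{2} U = \frac{U^{2}}{2}$)
$s{\left(R,k \right)} = 18 + k^{2}$ ($s{\left(R,k \right)} = 2 + \left(k k + 16\right) = 2 + \left(k^{2} + 16\right) = 2 + \left(16 + k^{2}\right) = 18 + k^{2}$)
$z{\left(Y,J \right)} = \frac{80}{211} + \frac{Y}{422}$ ($z{\left(Y,J \right)} = \frac{160 + Y}{7 + 415} = \frac{160 + Y}{422} = \left(160 + Y\right) \frac{1}{422} = \frac{80}{211} + \frac{Y}{422}$)
$\frac{1}{8588 + z{\left(106 - 420,s{\left(3,M{\left(-3 \right)} \right)} \right)}} = \frac{1}{8588 + \left(\frac{80}{211} + \frac{106 - 420}{422}\right)} = \frac{1}{8588 + \left(\frac{80}{211} + \frac{1}{422} \left(-314\right)\right)} = \frac{1}{8588 + \left(\frac{80}{211} - \frac{157}{211}\right)} = \frac{1}{8588 - \frac{77}{211}} = \frac{1}{\frac{1811991}{211}} = \frac{211}{1811991}$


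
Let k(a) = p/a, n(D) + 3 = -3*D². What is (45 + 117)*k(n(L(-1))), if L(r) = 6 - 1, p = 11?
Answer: -297/13 ≈ -22.846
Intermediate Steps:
L(r) = 5
n(D) = -3 - 3*D²
k(a) = 11/a
(45 + 117)*k(n(L(-1))) = (45 + 117)*(11/(-3 - 3*5²)) = 162*(11/(-3 - 3*25)) = 162*(11/(-3 - 75)) = 162*(11/(-78)) = 162*(11*(-1/78)) = 162*(-11/78) = -297/13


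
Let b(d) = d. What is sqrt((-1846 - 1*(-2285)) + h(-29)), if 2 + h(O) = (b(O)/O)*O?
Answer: 2*sqrt(102) ≈ 20.199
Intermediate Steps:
h(O) = -2 + O (h(O) = -2 + (O/O)*O = -2 + 1*O = -2 + O)
sqrt((-1846 - 1*(-2285)) + h(-29)) = sqrt((-1846 - 1*(-2285)) + (-2 - 29)) = sqrt((-1846 + 2285) - 31) = sqrt(439 - 31) = sqrt(408) = 2*sqrt(102)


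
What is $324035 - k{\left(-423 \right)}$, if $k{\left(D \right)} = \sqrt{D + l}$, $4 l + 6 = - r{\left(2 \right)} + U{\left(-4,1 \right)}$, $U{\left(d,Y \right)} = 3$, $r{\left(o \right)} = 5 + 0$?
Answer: $324035 - 5 i \sqrt{17} \approx 3.2404 \cdot 10^{5} - 20.616 i$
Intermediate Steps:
$r{\left(o \right)} = 5$
$l = -2$ ($l = - \frac{3}{2} + \frac{\left(-1\right) 5 + 3}{4} = - \frac{3}{2} + \frac{-5 + 3}{4} = - \frac{3}{2} + \frac{1}{4} \left(-2\right) = - \frac{3}{2} - \frac{1}{2} = -2$)
$k{\left(D \right)} = \sqrt{-2 + D}$ ($k{\left(D \right)} = \sqrt{D - 2} = \sqrt{-2 + D}$)
$324035 - k{\left(-423 \right)} = 324035 - \sqrt{-2 - 423} = 324035 - \sqrt{-425} = 324035 - 5 i \sqrt{17}$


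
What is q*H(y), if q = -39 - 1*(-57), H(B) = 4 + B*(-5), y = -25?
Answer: 2322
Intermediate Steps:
H(B) = 4 - 5*B
q = 18 (q = -39 + 57 = 18)
q*H(y) = 18*(4 - 5*(-25)) = 18*(4 + 125) = 18*129 = 2322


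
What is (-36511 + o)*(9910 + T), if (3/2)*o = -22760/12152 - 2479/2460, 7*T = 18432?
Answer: -8984731927868411/19617885 ≈ -4.5799e+8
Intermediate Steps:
T = 18432/7 (T = (⅐)*18432 = 18432/7 ≈ 2633.1)
o = -10764301/5605110 (o = 2*(-22760/12152 - 2479/2460)/3 = 2*(-22760*1/12152 - 2479*1/2460)/3 = 2*(-2845/1519 - 2479/2460)/3 = (⅔)*(-10764301/3736740) = -10764301/5605110 ≈ -1.9204)
(-36511 + o)*(9910 + T) = (-36511 - 10764301/5605110)*(9910 + 18432/7) = -204658935511/5605110*87802/7 = -8984731927868411/19617885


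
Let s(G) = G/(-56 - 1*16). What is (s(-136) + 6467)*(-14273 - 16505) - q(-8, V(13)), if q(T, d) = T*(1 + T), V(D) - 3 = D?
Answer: -1791895664/9 ≈ -1.9910e+8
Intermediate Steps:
s(G) = -G/72 (s(G) = G/(-56 - 16) = G/(-72) = G*(-1/72) = -G/72)
V(D) = 3 + D
(s(-136) + 6467)*(-14273 - 16505) - q(-8, V(13)) = (-1/72*(-136) + 6467)*(-14273 - 16505) - (-8)*(1 - 8) = (17/9 + 6467)*(-30778) - (-8)*(-7) = (58220/9)*(-30778) - 1*56 = -1791895160/9 - 56 = -1791895664/9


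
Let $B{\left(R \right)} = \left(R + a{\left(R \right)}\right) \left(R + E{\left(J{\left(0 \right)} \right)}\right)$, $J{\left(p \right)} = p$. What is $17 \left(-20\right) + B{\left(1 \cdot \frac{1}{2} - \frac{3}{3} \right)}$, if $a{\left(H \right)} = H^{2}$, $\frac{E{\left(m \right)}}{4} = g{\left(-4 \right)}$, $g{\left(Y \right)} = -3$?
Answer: $- \frac{2695}{8} \approx -336.88$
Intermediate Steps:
$E{\left(m \right)} = -12$ ($E{\left(m \right)} = 4 \left(-3\right) = -12$)
$B{\left(R \right)} = \left(-12 + R\right) \left(R + R^{2}\right)$ ($B{\left(R \right)} = \left(R + R^{2}\right) \left(R - 12\right) = \left(R + R^{2}\right) \left(-12 + R\right) = \left(-12 + R\right) \left(R + R^{2}\right)$)
$17 \left(-20\right) + B{\left(1 \cdot \frac{1}{2} - \frac{3}{3} \right)} = 17 \left(-20\right) + \left(1 \cdot \frac{1}{2} - \frac{3}{3}\right) \left(-12 + \left(1 \cdot \frac{1}{2} - \frac{3}{3}\right)^{2} - 11 \left(1 \cdot \frac{1}{2} - \frac{3}{3}\right)\right) = -340 + \left(1 \cdot \frac{1}{2} - 1\right) \left(-12 + \left(1 \cdot \frac{1}{2} - 1\right)^{2} - 11 \left(1 \cdot \frac{1}{2} - 1\right)\right) = -340 + \left(\frac{1}{2} - 1\right) \left(-12 + \left(\frac{1}{2} - 1\right)^{2} - 11 \left(\frac{1}{2} - 1\right)\right) = -340 - \frac{-12 + \left(- \frac{1}{2}\right)^{2} - - \frac{11}{2}}{2} = -340 - \frac{-12 + \frac{1}{4} + \frac{11}{2}}{2} = -340 - - \frac{25}{8} = -340 + \frac{25}{8} = - \frac{2695}{8}$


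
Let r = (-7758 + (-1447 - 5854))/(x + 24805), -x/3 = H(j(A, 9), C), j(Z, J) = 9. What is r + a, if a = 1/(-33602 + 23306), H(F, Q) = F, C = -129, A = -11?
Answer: -5964317/9812088 ≈ -0.60785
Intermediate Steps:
x = -27 (x = -3*9 = -27)
a = -1/10296 (a = 1/(-10296) = -1/10296 ≈ -9.7125e-5)
r = -15059/24778 (r = (-7758 + (-1447 - 5854))/(-27 + 24805) = (-7758 - 7301)/24778 = -15059*1/24778 = -15059/24778 ≈ -0.60776)
r + a = -15059/24778 - 1/10296 = -5964317/9812088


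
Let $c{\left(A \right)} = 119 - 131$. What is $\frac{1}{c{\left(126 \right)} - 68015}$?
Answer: $- \frac{1}{68027} \approx -1.47 \cdot 10^{-5}$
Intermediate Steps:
$c{\left(A \right)} = -12$ ($c{\left(A \right)} = 119 - 131 = -12$)
$\frac{1}{c{\left(126 \right)} - 68015} = \frac{1}{-12 - 68015} = \frac{1}{-68027} = - \frac{1}{68027}$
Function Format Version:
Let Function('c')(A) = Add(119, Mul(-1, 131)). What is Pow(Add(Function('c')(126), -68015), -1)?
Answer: Rational(-1, 68027) ≈ -1.4700e-5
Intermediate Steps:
Function('c')(A) = -12 (Function('c')(A) = Add(119, -131) = -12)
Pow(Add(Function('c')(126), -68015), -1) = Pow(Add(-12, -68015), -1) = Pow(-68027, -1) = Rational(-1, 68027)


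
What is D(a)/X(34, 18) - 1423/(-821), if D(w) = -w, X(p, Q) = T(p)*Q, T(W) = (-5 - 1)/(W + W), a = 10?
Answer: 177991/22167 ≈ 8.0295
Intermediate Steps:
T(W) = -3/W (T(W) = -6*1/(2*W) = -3/W)
X(p, Q) = -3*Q/p (X(p, Q) = (-3/p)*Q = -3*Q/p)
D(a)/X(34, 18) - 1423/(-821) = (-1*10)/((-3*18/34)) - 1423/(-821) = -10/((-3*18*1/34)) - 1423*(-1/821) = -10/(-27/17) + 1423/821 = -10*(-17/27) + 1423/821 = 170/27 + 1423/821 = 177991/22167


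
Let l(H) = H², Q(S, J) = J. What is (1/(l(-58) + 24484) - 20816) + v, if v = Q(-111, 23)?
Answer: -579043463/27848 ≈ -20793.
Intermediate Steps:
v = 23
(1/(l(-58) + 24484) - 20816) + v = (1/((-58)² + 24484) - 20816) + 23 = (1/(3364 + 24484) - 20816) + 23 = (1/27848 - 20816) + 23 = -579683967/27848 + 23 = -579043463/27848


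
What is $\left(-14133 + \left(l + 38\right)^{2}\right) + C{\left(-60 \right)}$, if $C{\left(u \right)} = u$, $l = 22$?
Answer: $-10593$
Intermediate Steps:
$\left(-14133 + \left(l + 38\right)^{2}\right) + C{\left(-60 \right)} = \left(-14133 + \left(22 + 38\right)^{2}\right) - 60 = \left(-14133 + 60^{2}\right) - 60 = \left(-14133 + 3600\right) - 60 = -10533 - 60 = -10593$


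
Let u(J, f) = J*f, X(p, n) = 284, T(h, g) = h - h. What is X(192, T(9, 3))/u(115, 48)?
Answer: 71/1380 ≈ 0.051449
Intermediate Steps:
T(h, g) = 0
X(192, T(9, 3))/u(115, 48) = 284/((115*48)) = 284/5520 = 284*(1/5520) = 71/1380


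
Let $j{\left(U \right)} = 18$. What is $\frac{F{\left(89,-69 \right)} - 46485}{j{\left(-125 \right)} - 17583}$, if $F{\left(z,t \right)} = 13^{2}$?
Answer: $\frac{46316}{17565} \approx 2.6368$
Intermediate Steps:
$F{\left(z,t \right)} = 169$
$\frac{F{\left(89,-69 \right)} - 46485}{j{\left(-125 \right)} - 17583} = \frac{169 - 46485}{18 - 17583} = - \frac{46316}{-17565} = \left(-46316\right) \left(- \frac{1}{17565}\right) = \frac{46316}{17565}$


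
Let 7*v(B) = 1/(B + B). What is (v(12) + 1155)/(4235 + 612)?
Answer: 194041/814296 ≈ 0.23829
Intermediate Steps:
v(B) = 1/(14*B) (v(B) = 1/(7*(B + B)) = 1/(7*((2*B))) = (1/(2*B))/7 = 1/(14*B))
(v(12) + 1155)/(4235 + 612) = ((1/14)/12 + 1155)/(4235 + 612) = ((1/14)*(1/12) + 1155)/4847 = (1/168 + 1155)*(1/4847) = (194041/168)*(1/4847) = 194041/814296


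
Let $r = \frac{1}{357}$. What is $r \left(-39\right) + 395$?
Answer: $\frac{46992}{119} \approx 394.89$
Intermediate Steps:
$r = \frac{1}{357} \approx 0.0028011$
$r \left(-39\right) + 395 = \frac{1}{357} \left(-39\right) + 395 = - \frac{13}{119} + 395 = \frac{46992}{119}$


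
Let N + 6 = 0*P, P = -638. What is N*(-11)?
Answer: 66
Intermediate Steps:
N = -6 (N = -6 + 0*(-638) = -6 + 0 = -6)
N*(-11) = -6*(-11) = 66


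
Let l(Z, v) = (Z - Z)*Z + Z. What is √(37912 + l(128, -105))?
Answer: 2*√9510 ≈ 195.04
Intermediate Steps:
l(Z, v) = Z (l(Z, v) = 0*Z + Z = 0 + Z = Z)
√(37912 + l(128, -105)) = √(37912 + 128) = √38040 = 2*√9510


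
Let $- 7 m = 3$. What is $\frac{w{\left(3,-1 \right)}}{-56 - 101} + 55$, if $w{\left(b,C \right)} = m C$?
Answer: $\frac{60442}{1099} \approx 54.997$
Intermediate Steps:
$m = - \frac{3}{7}$ ($m = \left(- \frac{1}{7}\right) 3 = - \frac{3}{7} \approx -0.42857$)
$w{\left(b,C \right)} = - \frac{3 C}{7}$
$\frac{w{\left(3,-1 \right)}}{-56 - 101} + 55 = \frac{\left(- \frac{3}{7}\right) \left(-1\right)}{-56 - 101} + 55 = \frac{1}{-157} \cdot \frac{3}{7} + 55 = \left(- \frac{1}{157}\right) \frac{3}{7} + 55 = - \frac{3}{1099} + 55 = \frac{60442}{1099}$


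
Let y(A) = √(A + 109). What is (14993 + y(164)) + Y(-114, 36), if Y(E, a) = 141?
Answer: 15134 + √273 ≈ 15151.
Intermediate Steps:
y(A) = √(109 + A)
(14993 + y(164)) + Y(-114, 36) = (14993 + √(109 + 164)) + 141 = (14993 + √273) + 141 = 15134 + √273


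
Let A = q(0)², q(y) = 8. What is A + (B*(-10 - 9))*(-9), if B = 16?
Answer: 2800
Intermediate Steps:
A = 64 (A = 8² = 64)
A + (B*(-10 - 9))*(-9) = 64 + (16*(-10 - 9))*(-9) = 64 + (16*(-19))*(-9) = 64 - 304*(-9) = 64 + 2736 = 2800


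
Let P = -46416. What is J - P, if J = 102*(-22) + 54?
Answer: 44226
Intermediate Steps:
J = -2190 (J = -2244 + 54 = -2190)
J - P = -2190 - 1*(-46416) = -2190 + 46416 = 44226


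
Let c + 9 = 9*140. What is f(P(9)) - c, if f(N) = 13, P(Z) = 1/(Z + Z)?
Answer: -1238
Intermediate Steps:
P(Z) = 1/(2*Z)
c = 1251 (c = -9 + 9*140 = -9 + 1260 = 1251)
f(P(9)) - c = 13 - 1*1251 = 13 - 1251 = -1238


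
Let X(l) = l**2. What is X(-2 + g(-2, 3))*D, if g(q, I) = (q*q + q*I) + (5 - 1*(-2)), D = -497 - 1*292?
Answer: -7101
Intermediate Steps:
D = -789 (D = -497 - 292 = -789)
g(q, I) = 7 + q**2 + I*q (g(q, I) = (q**2 + I*q) + (5 + 2) = (q**2 + I*q) + 7 = 7 + q**2 + I*q)
X(-2 + g(-2, 3))*D = (-2 + (7 + (-2)**2 + 3*(-2)))**2*(-789) = (-2 + (7 + 4 - 6))**2*(-789) = (-2 + 5)**2*(-789) = 3**2*(-789) = 9*(-789) = -7101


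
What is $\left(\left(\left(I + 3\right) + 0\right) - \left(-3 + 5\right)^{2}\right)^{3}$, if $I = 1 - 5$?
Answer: $-125$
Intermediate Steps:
$I = -4$
$\left(\left(\left(I + 3\right) + 0\right) - \left(-3 + 5\right)^{2}\right)^{3} = \left(\left(\left(-4 + 3\right) + 0\right) - \left(-3 + 5\right)^{2}\right)^{3} = \left(\left(-1 + 0\right) - 2^{2}\right)^{3} = \left(-1 - 4\right)^{3} = \left(-5\right)^{3} = -125$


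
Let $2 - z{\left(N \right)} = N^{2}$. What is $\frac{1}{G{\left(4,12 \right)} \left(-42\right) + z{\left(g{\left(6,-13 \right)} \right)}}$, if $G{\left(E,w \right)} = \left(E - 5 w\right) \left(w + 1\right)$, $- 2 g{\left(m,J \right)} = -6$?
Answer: $\frac{1}{30569} \approx 3.2713 \cdot 10^{-5}$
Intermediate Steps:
$g{\left(m,J \right)} = 3$ ($g{\left(m,J \right)} = \left(- \frac{1}{2}\right) \left(-6\right) = 3$)
$G{\left(E,w \right)} = \left(1 + w\right) \left(E - 5 w\right)$ ($G{\left(E,w \right)} = \left(E - 5 w\right) \left(1 + w\right) = \left(1 + w\right) \left(E - 5 w\right)$)
$z{\left(N \right)} = 2 - N^{2}$
$\frac{1}{G{\left(4,12 \right)} \left(-42\right) + z{\left(g{\left(6,-13 \right)} \right)}} = \frac{1}{\left(4 - 60 - 5 \cdot 12^{2} + 4 \cdot 12\right) \left(-42\right) + \left(2 - 3^{2}\right)} = \frac{1}{\left(4 - 60 - 720 + 48\right) \left(-42\right) + \left(2 - 9\right)} = \frac{1}{\left(-728\right) \left(-42\right) - 7} = \frac{1}{30576 - 7} = \frac{1}{30569}$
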